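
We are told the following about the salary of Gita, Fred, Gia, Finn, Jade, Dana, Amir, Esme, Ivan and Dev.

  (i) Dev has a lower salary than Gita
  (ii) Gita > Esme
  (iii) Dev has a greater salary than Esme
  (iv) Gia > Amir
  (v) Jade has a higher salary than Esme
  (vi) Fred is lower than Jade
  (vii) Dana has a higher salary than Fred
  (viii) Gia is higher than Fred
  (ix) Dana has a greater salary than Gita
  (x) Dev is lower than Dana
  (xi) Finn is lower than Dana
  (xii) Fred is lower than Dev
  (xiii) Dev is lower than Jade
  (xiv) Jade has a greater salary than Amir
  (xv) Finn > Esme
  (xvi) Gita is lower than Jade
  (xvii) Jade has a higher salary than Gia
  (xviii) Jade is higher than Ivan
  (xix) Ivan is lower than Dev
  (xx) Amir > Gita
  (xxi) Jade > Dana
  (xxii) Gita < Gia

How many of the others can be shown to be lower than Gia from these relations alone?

6

The elements the relations force below Gia are Esme, Ivan, Fred, Dev, Gita, Amir — no chain reaches any other.
That is 6.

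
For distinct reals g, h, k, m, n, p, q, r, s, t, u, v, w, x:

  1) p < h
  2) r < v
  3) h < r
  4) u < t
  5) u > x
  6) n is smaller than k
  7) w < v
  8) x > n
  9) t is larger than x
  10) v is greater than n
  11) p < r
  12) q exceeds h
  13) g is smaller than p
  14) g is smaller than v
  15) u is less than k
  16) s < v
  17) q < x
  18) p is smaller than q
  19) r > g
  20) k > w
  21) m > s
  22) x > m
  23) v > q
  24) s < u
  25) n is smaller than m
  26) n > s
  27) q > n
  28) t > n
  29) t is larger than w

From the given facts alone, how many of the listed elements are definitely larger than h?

The elements the relations force above h are q, r, x, u, k, t, v — no chain reaches any other.
That is 7.

7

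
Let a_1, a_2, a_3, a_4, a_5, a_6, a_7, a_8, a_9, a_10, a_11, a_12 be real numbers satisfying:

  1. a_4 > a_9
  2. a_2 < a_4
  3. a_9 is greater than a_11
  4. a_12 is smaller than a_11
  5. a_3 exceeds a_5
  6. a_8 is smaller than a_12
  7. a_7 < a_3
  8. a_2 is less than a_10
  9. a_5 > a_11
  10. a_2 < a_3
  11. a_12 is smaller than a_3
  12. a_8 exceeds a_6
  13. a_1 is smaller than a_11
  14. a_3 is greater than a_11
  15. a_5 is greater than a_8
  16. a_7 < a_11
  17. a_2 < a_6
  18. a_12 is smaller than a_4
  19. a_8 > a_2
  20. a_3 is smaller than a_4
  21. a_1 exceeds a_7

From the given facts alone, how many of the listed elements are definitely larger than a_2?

The elements the relations force above a_2 are a_6, a_10, a_8, a_12, a_11, a_9, a_5, a_3, a_4 — no chain reaches any other.
That is 9.

9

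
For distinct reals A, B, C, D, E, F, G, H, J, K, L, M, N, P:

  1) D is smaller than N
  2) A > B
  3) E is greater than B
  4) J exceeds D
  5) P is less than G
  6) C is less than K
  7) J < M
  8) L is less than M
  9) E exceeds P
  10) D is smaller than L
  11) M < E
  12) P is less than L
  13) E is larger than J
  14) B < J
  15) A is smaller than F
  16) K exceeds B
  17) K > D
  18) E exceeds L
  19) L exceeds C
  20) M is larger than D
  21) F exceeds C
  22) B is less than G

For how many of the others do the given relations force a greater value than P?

4

Directly above P: L, G, E.
One step further: M (4 so far).
No other element is forced above P by the given relations, so the count is 4.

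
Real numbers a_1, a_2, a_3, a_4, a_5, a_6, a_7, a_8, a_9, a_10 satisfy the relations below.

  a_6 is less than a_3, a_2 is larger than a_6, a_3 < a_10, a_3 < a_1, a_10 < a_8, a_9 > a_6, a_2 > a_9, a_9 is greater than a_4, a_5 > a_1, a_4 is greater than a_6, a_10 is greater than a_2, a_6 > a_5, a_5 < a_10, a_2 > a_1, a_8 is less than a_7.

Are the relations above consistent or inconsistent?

We have a_6 < a_3 stated directly, yet also a_3 < a_1 < a_5 < a_6 by chaining the others — so a_3 < a_6. Contradiction.

inconsistent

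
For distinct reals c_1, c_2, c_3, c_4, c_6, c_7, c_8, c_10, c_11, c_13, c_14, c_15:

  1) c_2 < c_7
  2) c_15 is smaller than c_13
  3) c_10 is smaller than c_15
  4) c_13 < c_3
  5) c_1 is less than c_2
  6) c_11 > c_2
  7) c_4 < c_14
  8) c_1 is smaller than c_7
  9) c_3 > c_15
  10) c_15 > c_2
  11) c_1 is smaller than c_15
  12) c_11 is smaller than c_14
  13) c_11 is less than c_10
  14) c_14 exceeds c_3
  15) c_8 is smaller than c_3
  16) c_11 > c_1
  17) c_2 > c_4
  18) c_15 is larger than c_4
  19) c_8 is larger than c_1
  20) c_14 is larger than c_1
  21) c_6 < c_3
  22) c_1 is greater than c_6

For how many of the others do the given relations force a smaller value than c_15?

6

The elements the relations force below c_15 are c_6, c_1, c_4, c_2, c_11, c_10 — no chain reaches any other.
That is 6.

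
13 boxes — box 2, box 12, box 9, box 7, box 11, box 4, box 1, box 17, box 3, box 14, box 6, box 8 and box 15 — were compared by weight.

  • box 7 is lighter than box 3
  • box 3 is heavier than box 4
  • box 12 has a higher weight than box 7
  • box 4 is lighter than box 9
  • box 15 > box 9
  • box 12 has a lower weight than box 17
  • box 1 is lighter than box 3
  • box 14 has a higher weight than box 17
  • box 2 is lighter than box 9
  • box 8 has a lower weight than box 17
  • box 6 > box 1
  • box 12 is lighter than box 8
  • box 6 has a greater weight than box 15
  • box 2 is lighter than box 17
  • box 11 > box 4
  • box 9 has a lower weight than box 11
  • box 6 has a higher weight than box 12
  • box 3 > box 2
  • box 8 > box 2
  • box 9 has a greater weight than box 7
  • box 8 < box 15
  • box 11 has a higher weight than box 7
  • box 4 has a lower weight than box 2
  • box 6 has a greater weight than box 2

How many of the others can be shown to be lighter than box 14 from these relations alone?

From box 14 the given relations immediately reach box 17.
From those, box 2, box 12, box 8 — 4 in total.
From those, box 7, box 4 — 6 in total.
Nothing else is reachable below box 14; 6 in all.

6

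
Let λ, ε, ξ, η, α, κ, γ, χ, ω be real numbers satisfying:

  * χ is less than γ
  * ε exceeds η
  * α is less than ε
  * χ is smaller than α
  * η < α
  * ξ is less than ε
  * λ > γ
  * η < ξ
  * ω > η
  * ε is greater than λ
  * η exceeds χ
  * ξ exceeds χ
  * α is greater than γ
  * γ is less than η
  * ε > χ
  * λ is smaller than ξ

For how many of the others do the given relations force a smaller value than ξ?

4

The elements the relations force below ξ are χ, γ, η, λ — no chain reaches any other.
That is 4.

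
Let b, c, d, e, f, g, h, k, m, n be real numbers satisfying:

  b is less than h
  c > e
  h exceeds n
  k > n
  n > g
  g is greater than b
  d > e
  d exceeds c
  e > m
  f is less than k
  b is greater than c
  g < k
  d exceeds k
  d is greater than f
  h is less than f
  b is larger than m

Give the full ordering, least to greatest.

m < e < c < b < g < n < h < f < k < d

Nothing is placed below m, so it is least; from there m < e; e < c; c < b; b < g; g < n; n < h; h < f; f < k; k < d, each given directly.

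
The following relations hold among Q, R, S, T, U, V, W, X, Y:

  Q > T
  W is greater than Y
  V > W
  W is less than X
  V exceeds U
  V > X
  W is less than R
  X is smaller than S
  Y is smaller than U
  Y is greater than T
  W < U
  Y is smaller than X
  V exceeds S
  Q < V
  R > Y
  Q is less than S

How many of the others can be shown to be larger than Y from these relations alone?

The elements the relations force above Y are W, R, X, S, U, V — no chain reaches any other.
That is 6.

6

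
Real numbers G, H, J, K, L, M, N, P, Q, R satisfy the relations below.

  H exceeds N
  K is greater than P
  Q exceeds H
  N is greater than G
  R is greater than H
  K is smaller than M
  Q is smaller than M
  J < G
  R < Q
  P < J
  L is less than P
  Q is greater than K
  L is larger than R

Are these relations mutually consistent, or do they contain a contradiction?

inconsistent

Chaining the given relations yields J < G < N < H < R < L < P, so J < P. But one relation states P < J. These cannot both hold.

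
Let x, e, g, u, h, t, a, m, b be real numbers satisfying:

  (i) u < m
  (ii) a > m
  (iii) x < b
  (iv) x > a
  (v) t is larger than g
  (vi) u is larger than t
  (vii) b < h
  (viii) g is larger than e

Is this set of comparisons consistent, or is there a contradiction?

Every relation is compatible with e < g < t < u < m < a < x < b < h; the set is consistent.

consistent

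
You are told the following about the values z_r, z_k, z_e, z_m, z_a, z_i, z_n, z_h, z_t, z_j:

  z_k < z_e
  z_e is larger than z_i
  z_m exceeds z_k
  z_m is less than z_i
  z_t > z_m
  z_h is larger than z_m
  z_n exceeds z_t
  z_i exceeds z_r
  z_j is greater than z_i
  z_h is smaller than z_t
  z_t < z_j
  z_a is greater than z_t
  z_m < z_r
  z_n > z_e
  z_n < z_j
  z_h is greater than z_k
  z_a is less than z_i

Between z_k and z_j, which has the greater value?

z_j

z_k < z_m and z_m < z_h give z_k < z_h.
Then z_h < z_t extends the chain to z_t.
Then z_t < z_a extends the chain to z_a.
Then z_a < z_i extends the chain to z_i.
Then z_i < z_e extends the chain to z_e.
With z_e < z_n: z_k < z_m < z_h < z_t < z_a < z_i < z_e < z_n.
Then z_n < z_j extends the chain to z_j.
So z_k < z_j; z_j is the larger of the two.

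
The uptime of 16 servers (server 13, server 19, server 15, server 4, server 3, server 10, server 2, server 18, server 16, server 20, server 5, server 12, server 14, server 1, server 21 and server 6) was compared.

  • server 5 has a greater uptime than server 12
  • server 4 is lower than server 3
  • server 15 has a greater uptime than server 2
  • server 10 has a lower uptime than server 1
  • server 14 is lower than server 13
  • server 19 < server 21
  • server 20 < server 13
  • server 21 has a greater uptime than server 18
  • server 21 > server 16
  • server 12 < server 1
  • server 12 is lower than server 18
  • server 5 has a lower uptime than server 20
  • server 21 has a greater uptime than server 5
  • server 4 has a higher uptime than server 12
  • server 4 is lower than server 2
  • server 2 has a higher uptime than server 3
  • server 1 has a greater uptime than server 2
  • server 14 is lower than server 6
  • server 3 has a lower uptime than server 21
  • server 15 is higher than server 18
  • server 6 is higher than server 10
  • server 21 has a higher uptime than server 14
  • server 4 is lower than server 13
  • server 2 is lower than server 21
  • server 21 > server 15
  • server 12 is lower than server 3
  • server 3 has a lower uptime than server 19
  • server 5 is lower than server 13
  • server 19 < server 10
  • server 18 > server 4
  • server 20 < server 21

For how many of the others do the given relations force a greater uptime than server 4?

Directly above server 4: server 3, server 2, server 18, server 13.
One step further: server 19, server 15, server 21, server 1 (8 so far).
One step further: server 10 (9 so far).
One step further: server 6 (10 so far).
No other element is forced above server 4 by the given relations, so the count is 10.

10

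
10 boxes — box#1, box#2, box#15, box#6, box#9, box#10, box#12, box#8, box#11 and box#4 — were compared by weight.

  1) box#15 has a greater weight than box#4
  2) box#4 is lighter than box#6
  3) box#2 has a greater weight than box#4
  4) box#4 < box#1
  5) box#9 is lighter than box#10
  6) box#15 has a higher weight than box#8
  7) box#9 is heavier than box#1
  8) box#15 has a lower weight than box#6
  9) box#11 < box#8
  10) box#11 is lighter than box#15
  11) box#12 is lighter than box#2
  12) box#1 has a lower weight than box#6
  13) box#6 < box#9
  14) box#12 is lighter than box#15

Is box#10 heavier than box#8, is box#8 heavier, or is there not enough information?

Link the given pairs in sequence: box#8 < box#15; box#15 < box#6; box#6 < box#9; box#9 < box#10.
Chaining these gives box#8 < box#15 < box#6 < box#9 < box#10.
So box#10 is heavier.

box#10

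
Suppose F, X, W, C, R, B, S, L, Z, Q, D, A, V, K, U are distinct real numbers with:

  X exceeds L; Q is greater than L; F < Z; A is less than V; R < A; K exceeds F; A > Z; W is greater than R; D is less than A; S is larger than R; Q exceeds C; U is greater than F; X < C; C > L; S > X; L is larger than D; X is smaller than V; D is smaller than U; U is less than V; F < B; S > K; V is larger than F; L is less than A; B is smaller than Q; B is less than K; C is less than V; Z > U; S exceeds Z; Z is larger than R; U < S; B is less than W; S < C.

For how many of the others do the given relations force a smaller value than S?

From S the given relations immediately reach U, R, X, Z, K.
From those, D, F, L, B — 9 in total.
No other element is forced below S by the given relations, so the count is 9.

9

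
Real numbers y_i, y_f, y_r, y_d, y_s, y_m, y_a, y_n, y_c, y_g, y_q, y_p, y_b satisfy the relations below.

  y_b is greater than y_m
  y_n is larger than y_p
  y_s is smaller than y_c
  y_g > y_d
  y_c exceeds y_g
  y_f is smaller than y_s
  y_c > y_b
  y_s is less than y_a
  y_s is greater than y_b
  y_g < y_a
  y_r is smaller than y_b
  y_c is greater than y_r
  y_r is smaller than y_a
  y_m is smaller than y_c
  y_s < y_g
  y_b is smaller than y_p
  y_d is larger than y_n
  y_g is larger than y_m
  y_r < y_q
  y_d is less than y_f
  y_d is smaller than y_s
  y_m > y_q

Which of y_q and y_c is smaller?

Following the relations from y_q: y_q < y_m < y_b < y_p < y_n < y_d < y_f < y_s < y_g < y_c.
So y_q < y_c; y_q is the smaller of the two.

y_q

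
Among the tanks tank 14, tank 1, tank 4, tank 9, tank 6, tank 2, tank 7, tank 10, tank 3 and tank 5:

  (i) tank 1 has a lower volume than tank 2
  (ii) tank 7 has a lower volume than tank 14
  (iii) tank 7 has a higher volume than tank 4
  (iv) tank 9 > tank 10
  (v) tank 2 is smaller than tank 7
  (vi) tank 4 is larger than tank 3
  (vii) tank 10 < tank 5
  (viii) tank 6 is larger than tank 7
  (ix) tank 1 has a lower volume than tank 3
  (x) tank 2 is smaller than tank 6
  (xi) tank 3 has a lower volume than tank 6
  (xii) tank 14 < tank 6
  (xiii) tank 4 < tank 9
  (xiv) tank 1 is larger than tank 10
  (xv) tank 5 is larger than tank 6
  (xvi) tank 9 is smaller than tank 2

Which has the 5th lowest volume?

Chaining the given pairs: tank 10 < tank 1 < tank 3 < tank 4 < tank 9 < tank 2 < tank 7 < tank 14 < tank 6 < tank 5.
Counting 5 from the smallest end gives tank 9.

tank 9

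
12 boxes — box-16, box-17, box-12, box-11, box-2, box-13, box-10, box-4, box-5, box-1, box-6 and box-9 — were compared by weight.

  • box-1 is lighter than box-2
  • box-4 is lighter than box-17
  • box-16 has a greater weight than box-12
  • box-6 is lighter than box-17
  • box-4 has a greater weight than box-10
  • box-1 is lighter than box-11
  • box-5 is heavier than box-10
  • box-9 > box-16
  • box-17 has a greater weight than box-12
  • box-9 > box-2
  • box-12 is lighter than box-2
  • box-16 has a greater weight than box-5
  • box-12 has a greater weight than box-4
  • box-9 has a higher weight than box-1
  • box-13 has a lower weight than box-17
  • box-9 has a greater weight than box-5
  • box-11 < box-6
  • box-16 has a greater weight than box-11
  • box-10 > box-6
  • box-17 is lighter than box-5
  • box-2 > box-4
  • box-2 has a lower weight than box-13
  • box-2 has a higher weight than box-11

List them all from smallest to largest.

box-1 < box-11 < box-6 < box-10 < box-4 < box-12 < box-2 < box-13 < box-17 < box-5 < box-16 < box-9

Each adjacent pair is fixed by a given relation: box-1 < box-11; box-11 < box-6; box-6 < box-10; box-10 < box-4; box-4 < box-12; box-12 < box-2; box-2 < box-13; box-13 < box-17; box-17 < box-5; box-5 < box-16; box-16 < box-9. Chaining them end to end gives the full order.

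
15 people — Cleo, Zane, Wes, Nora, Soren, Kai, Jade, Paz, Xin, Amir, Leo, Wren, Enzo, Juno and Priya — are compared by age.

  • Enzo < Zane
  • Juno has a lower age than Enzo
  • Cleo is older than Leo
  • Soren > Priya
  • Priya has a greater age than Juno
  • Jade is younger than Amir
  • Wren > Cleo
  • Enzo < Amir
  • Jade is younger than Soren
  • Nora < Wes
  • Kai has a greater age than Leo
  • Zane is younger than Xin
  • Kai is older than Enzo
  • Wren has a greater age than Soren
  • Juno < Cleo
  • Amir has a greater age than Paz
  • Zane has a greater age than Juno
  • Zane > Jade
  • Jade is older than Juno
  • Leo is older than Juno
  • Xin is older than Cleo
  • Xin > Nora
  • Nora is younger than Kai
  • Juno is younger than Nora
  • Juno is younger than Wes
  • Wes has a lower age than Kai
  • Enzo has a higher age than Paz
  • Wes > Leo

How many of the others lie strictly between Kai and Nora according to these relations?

1

Chaining upward from Nora reaches: Wes, Xin.
Chaining downward from Kai reaches: Juno, Paz, Enzo, Leo, Wes.
Strictly between Nora and Kai are those in both lists: Wes — 1 element.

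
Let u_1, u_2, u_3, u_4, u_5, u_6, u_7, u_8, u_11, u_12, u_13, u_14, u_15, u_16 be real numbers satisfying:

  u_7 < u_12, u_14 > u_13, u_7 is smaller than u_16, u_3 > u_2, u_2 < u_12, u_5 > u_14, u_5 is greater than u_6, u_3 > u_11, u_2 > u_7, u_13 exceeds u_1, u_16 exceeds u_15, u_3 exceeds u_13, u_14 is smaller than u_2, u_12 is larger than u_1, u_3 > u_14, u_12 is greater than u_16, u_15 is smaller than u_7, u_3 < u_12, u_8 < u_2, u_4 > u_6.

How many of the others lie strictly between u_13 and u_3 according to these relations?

The relations place u_13 below u_3. An element lies strictly between them when it is forced above u_13 and also forced below u_3.
Above u_13: {u_14, u_5, u_2, u_12}. Below u_3: {u_1, u_15, u_14, u_7, u_11, u_8, u_2}.
Intersection: {u_14, u_2} — 2.

2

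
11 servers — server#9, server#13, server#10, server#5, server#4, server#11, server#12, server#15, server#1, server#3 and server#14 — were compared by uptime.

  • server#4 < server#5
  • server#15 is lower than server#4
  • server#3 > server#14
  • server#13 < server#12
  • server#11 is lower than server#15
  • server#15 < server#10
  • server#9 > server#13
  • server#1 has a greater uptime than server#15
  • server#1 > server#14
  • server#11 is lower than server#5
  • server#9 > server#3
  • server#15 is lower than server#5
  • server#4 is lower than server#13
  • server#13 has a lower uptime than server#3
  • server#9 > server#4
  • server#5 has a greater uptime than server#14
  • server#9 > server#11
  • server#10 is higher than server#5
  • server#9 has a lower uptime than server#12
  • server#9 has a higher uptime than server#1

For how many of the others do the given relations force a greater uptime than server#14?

Directly above server#14: server#5, server#3, server#1.
One step further: server#9, server#10 (5 so far).
One step further: server#12 (6 so far).
Nothing else is reachable above server#14; 6 in all.

6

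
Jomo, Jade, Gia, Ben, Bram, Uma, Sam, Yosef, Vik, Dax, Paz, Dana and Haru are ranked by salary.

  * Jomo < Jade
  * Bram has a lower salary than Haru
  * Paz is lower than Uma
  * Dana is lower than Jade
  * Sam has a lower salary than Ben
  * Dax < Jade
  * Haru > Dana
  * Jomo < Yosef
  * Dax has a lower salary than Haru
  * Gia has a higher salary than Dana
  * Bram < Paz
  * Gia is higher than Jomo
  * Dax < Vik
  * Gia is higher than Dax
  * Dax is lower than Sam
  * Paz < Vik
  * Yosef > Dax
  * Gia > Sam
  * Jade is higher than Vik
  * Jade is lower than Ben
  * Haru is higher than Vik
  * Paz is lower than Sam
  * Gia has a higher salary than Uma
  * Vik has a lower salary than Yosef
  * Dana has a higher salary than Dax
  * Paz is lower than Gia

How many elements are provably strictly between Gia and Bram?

The relations place Bram below Gia. An element lies strictly between them when it is forced above Bram and also forced below Gia.
Above Bram: {Paz, Uma, Vik, Sam, Haru, Jade, Yosef, Ben}. Below Gia: {Paz, Dax, Dana, Jomo, Uma, Sam}.
Intersection: {Paz, Uma, Sam} — 3.

3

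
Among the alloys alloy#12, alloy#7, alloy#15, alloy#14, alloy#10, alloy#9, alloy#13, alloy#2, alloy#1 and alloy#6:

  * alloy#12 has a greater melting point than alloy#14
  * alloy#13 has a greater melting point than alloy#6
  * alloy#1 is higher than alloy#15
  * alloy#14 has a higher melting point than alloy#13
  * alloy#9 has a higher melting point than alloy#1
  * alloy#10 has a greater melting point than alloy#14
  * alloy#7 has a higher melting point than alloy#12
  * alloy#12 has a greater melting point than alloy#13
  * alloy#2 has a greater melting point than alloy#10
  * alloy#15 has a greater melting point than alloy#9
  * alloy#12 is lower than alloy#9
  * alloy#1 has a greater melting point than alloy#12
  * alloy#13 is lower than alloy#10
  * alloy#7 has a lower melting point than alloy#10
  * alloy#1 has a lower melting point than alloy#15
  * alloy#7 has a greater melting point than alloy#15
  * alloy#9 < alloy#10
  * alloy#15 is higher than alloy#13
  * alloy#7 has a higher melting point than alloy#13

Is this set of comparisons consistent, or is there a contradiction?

inconsistent

Chaining the given relations yields alloy#1 < alloy#9 < alloy#15, so alloy#1 < alloy#15. But one relation states alloy#15 < alloy#1. These cannot both hold.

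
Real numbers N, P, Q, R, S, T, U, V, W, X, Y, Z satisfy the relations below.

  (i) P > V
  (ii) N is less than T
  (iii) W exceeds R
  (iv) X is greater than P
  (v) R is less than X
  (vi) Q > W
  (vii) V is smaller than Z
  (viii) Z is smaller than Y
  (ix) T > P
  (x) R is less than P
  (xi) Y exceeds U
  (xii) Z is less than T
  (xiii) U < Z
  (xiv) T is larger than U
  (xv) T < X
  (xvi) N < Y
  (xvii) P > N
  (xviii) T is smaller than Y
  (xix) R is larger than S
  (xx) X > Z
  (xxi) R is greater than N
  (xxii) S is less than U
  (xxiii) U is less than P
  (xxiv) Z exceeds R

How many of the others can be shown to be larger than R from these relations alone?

Directly above R: W, Z, P, X.
One step further: Q, T, Y (7 so far).
Nothing else is reachable above R; 7 in all.

7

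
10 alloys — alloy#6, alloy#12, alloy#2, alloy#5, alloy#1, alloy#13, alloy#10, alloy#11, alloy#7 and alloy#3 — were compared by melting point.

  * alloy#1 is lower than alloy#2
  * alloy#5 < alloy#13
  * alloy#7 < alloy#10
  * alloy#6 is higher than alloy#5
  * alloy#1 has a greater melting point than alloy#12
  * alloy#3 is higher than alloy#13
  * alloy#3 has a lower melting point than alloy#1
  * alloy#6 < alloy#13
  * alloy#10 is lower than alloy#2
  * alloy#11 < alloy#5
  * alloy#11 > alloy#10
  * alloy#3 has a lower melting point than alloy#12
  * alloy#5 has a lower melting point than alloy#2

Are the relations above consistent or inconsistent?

Every relation is compatible with alloy#7 < alloy#10 < alloy#11 < alloy#5 < alloy#6 < alloy#13 < alloy#3 < alloy#12 < alloy#1 < alloy#2; the set is consistent.

consistent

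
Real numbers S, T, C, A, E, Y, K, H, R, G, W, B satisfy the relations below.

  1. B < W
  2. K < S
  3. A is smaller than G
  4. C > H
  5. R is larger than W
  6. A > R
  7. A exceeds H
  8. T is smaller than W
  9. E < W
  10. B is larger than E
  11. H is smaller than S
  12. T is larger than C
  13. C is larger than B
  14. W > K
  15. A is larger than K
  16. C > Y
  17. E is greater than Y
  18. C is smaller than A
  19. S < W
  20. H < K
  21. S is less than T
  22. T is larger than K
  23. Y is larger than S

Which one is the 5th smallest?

E

Piecing the relations together gives one ordering: H < K < S < Y < E < B < C < T < W < R < A < G.
The 5th smallest is E.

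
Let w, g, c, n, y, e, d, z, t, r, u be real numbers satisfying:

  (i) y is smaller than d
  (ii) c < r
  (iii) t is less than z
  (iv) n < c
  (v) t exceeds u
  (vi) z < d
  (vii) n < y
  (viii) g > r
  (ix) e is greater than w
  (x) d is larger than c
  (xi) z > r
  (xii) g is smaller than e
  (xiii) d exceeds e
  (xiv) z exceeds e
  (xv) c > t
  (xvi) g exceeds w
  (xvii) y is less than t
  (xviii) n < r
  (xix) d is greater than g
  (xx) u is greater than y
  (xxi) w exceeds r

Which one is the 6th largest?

The consecutive relations fix a unique order: n < y < u < t < c < r < w < g < e < z < d.
Counting 6 from the largest end gives r.

r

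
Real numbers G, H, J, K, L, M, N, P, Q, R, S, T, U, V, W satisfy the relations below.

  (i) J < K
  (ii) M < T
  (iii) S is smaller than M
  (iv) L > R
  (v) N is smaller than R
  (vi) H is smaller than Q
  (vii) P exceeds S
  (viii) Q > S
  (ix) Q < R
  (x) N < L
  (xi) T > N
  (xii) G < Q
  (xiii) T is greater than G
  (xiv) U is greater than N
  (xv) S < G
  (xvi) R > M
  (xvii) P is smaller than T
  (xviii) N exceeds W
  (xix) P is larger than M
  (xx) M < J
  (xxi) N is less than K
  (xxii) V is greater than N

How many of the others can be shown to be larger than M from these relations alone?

From M the given relations immediately reach J, R, P, T.
From those, K, L — 6 in total.
Nothing else is reachable above M; 6 in all.

6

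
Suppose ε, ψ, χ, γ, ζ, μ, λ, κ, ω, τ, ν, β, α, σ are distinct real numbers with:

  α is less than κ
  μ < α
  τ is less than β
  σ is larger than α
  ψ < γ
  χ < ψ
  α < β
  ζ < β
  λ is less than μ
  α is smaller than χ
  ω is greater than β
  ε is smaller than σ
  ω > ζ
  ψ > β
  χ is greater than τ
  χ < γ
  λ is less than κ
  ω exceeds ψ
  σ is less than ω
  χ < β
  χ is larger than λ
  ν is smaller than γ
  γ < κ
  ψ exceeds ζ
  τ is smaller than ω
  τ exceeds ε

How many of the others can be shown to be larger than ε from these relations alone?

Directly above ε: τ, σ.
One step further: χ, β, ω (5 so far).
One step further: ψ, γ (7 so far).
One step further: κ (8 so far).
Nothing else is reachable above ε; 8 in all.

8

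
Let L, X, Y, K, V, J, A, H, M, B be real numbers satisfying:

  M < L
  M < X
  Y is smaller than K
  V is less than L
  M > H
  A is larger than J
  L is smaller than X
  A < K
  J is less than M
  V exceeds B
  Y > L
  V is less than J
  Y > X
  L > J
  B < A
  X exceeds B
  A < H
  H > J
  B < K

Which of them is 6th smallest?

Piecing the relations together gives one ordering: B < V < J < A < H < M < L < X < Y < K.
The 6th smallest is M.

M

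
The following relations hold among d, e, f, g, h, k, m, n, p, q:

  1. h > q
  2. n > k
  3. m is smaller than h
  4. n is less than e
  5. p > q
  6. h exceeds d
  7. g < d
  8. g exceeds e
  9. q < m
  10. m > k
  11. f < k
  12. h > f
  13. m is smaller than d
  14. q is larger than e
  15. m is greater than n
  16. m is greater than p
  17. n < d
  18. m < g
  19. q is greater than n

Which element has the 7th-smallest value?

m

The consecutive relations fix a unique order: f < k < n < e < q < p < m < g < d < h.
The 7th smallest is m.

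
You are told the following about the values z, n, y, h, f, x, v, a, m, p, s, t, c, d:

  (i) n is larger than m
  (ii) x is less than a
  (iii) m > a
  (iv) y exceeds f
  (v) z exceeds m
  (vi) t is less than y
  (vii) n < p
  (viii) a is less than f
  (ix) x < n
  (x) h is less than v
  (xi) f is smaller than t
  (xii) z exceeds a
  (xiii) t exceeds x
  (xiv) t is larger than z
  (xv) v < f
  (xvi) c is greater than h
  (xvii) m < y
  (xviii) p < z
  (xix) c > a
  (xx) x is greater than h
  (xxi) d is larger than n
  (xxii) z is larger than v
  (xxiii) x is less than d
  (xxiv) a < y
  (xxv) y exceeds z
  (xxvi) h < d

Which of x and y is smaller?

x

x < a and a < m give x < m.
With m < n: x < a < m < n.
Then n < p extends the chain to p.
With p < z: x < a < m < n < p < z.
Then z < t extends the chain to t.
Then t < y extends the chain to y.
So x < y; x is the smaller of the two.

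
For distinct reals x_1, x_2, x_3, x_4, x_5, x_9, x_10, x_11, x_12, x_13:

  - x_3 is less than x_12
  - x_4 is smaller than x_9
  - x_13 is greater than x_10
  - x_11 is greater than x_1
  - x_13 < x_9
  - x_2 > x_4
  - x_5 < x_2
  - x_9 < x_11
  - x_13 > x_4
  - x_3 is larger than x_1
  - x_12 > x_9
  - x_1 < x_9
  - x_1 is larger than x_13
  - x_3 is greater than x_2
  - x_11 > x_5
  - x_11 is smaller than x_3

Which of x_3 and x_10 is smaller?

x_10

Chaining the given relations: x_10 < x_13 < x_1 < x_9 < x_11 < x_3.
So x_10 < x_3; x_10 is the smaller of the two.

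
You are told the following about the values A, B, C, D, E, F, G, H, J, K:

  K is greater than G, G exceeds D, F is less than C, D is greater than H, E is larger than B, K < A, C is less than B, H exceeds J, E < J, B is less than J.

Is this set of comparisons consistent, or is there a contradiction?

Every relation is compatible with F < C < B < E < J < H < D < G < K < A; the set is consistent.

consistent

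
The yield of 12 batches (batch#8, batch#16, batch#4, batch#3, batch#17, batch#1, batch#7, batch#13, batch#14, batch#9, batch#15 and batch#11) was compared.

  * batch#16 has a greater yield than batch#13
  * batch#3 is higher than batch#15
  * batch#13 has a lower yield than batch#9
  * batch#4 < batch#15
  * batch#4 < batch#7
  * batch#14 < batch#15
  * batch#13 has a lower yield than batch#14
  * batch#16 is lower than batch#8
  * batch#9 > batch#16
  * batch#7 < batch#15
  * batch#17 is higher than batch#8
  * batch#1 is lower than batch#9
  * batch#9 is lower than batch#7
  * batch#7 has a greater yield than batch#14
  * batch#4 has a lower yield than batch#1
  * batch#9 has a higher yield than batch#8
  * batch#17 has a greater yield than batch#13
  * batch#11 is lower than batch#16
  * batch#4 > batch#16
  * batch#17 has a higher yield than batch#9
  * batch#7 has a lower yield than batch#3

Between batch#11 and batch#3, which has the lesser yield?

batch#11

Following the relations from batch#11: batch#11 < batch#16 < batch#4 < batch#1 < batch#9 < batch#7 < batch#15 < batch#3.
So batch#11 < batch#3; batch#11 is the lower of the two.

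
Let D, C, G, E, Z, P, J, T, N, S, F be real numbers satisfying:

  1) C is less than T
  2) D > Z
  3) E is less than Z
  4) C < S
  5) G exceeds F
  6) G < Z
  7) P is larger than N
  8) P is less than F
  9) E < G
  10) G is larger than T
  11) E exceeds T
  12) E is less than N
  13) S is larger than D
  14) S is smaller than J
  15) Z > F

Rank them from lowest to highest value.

Each adjacent pair is fixed by a given relation: C < T; T < E; E < N; N < P; P < F; F < G; G < Z; Z < D; D < S; S < J. Chaining them end to end gives the full order.

C < T < E < N < P < F < G < Z < D < S < J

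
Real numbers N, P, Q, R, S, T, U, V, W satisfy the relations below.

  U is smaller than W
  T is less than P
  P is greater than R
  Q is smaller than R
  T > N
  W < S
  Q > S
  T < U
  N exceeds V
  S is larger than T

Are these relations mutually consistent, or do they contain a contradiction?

consistent

Every relation is compatible with V < N < T < U < W < S < Q < R < P; the set is consistent.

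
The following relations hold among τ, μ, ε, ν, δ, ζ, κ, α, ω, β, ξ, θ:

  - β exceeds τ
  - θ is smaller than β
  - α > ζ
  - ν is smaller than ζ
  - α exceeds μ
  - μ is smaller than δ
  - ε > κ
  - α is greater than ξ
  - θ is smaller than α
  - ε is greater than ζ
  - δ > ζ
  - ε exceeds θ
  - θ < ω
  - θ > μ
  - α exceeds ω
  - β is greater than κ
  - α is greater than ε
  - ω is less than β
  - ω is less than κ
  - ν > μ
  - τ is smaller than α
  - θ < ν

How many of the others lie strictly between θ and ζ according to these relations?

1

The relations place θ below ζ. An element lies strictly between them when it is forced above θ and also forced below ζ.
Above θ: {ω, ν, κ, β, ε, δ, α}. Below ζ: {μ, ν}.
Intersection: {ν} — 1.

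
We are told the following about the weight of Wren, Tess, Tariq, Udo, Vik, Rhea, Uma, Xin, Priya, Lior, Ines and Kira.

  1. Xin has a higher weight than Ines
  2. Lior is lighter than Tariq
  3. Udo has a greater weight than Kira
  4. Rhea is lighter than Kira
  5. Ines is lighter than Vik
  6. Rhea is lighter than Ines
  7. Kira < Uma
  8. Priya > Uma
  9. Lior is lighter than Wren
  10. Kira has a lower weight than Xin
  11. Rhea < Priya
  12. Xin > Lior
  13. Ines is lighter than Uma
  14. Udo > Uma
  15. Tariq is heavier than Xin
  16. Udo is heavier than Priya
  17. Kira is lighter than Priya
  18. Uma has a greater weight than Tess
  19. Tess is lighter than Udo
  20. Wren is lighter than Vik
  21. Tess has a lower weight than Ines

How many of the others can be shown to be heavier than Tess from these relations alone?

7

The elements the relations force above Tess are Ines, Uma, Xin, Tariq, Priya, Vik, Udo — no chain reaches any other.
That is 7.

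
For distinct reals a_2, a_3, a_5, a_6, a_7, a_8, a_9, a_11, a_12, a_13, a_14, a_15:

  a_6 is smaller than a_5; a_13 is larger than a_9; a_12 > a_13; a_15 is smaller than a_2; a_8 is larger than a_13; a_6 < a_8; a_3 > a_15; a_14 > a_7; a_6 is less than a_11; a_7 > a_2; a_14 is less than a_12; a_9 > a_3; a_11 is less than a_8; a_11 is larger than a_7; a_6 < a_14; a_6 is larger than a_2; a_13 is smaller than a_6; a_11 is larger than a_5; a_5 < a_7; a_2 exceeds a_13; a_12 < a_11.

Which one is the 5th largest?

Piecing the relations together gives one ordering: a_15 < a_3 < a_9 < a_13 < a_2 < a_6 < a_5 < a_7 < a_14 < a_12 < a_11 < a_8.
The 5th largest is a_7.

a_7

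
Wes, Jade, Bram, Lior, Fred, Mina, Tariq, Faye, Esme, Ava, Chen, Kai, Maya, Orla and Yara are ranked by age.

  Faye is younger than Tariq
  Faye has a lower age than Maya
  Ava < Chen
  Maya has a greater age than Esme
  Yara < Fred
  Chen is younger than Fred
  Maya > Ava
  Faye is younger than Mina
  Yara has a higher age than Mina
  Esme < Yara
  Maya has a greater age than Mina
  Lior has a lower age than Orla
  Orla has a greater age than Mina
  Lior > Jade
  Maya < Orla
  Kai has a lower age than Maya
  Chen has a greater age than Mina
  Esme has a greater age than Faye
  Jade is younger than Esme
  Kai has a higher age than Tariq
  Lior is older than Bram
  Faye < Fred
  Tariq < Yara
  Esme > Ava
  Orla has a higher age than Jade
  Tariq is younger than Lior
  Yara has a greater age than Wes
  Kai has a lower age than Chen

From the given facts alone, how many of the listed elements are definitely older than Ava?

Directly above Ava: Chen, Esme, Maya.
One step further: Orla, Yara, Fred (6 so far).
Nothing else is reachable above Ava; 6 in all.

6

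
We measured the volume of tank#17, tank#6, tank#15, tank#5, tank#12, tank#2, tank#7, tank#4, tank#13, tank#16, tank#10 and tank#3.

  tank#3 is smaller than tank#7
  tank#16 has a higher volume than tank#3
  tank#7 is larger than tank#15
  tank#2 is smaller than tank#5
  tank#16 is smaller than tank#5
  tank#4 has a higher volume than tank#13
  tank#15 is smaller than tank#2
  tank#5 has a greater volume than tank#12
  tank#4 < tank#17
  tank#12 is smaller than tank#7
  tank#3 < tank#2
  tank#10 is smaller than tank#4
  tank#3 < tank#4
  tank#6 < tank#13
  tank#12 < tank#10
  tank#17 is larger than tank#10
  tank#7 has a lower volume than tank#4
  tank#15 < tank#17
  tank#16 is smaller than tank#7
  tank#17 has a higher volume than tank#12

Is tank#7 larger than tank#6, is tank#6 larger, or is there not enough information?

undetermined

Following every chain through tank#6: above tank#6 we get tank#13, tank#4, tank#17.
tank#7 is not reached, and no chain runs the other way from tank#7 to tank#6.
So the given relations leave the order of tank#6 and tank#7 undetermined.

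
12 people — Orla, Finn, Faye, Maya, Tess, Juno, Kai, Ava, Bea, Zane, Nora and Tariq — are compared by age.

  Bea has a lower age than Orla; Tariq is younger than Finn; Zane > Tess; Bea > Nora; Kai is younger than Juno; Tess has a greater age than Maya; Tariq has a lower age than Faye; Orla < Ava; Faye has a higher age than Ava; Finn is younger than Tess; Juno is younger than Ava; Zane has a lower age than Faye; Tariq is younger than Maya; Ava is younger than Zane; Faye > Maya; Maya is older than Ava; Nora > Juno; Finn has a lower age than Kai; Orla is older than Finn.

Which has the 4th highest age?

Maya

Chaining the given pairs: Tariq < Finn < Kai < Juno < Nora < Bea < Orla < Ava < Maya < Tess < Zane < Faye.
Counting 4 from the largest end gives Maya.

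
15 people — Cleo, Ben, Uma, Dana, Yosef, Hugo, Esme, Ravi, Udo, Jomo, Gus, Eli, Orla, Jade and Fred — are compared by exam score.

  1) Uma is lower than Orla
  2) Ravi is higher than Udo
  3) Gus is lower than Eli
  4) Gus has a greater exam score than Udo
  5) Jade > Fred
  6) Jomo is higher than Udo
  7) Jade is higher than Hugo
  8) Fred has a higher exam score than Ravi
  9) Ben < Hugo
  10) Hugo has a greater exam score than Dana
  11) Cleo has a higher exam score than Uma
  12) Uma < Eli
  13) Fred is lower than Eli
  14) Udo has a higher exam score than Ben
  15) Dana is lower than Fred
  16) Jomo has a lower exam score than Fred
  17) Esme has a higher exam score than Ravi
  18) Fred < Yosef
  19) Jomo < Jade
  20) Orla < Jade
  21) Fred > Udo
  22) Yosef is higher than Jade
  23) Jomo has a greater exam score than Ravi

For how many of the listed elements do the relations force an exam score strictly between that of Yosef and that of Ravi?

3

Chaining upward from Ravi reaches: Jomo, Fred, Jade, Esme, Eli.
Chaining downward from Yosef reaches: Uma, Ben, Udo, Orla, Dana, Jomo, Fred, Hugo, Jade.
Strictly between Ravi and Yosef are those in both lists: Jomo, Fred, Jade — 3 elements.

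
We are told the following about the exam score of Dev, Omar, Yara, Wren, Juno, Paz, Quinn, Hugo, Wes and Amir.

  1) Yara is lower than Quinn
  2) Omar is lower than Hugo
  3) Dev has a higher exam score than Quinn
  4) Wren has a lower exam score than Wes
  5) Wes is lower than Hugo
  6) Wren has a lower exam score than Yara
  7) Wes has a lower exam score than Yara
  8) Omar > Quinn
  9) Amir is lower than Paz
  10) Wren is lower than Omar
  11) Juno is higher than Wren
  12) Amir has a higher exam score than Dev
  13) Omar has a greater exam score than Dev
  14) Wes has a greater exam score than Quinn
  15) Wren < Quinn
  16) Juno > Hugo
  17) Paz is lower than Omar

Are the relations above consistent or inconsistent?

inconsistent

We have Quinn < Wes stated directly, yet also Wes < Yara < Quinn by chaining the others — so Wes < Quinn. Contradiction.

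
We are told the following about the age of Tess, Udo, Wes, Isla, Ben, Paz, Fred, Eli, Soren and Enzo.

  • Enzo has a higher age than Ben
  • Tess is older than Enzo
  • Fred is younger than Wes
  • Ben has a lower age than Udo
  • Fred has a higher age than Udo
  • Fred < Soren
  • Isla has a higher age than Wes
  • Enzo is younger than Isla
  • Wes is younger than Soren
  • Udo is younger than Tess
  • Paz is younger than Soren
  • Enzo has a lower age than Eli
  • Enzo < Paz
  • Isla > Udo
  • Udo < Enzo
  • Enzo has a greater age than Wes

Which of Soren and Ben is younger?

Ben

Ben < Udo and Udo < Fred give Ben < Fred.
Then Fred < Wes extends the chain to Wes.
Then Wes < Enzo extends the chain to Enzo.
Then Enzo < Paz extends the chain to Paz.
With Paz < Soren: Ben < Udo < Fred < Wes < Enzo < Paz < Soren.
So Ben < Soren; Ben is the younger of the two.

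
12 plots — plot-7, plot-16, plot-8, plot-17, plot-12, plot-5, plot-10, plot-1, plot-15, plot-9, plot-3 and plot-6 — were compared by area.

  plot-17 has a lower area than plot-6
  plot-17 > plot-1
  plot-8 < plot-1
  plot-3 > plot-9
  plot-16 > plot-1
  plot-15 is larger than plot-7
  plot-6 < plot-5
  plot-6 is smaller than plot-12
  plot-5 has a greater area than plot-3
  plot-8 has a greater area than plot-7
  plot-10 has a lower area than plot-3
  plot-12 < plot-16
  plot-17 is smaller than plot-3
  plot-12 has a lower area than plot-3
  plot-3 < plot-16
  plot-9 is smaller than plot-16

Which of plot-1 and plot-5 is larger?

Chaining the given relations: plot-1 < plot-17 < plot-6 < plot-12 < plot-3 < plot-5.
So plot-1 < plot-5; plot-5 is the larger of the two.

plot-5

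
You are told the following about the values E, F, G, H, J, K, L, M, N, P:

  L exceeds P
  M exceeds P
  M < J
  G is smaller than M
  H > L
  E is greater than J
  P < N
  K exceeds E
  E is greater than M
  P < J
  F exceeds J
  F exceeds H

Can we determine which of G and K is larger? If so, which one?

K

G < M and M < J give G < J.
With J < E: G < M < J < E.
Then E < K extends the chain to K.
So K is larger.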